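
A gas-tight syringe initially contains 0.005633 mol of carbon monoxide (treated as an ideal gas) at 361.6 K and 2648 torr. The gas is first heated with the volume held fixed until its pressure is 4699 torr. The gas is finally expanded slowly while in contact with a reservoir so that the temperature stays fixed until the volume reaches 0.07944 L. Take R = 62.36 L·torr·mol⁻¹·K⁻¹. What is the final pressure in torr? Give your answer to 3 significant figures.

P₃ ≈ 2.84e+03 torr

From PV = nRT: V₁ = nRT₁/P₁ = 0.04797 L.
V constant ⇒ P ∝ T: V₂ = V₁; T₂ = T₁·(P₂/P₁) = 641.7 K.
T constant ⇒ Boyle's law P V = const: T₃ = T₂; P₃ = P₂·(V₂/V₃) = 2837 torr.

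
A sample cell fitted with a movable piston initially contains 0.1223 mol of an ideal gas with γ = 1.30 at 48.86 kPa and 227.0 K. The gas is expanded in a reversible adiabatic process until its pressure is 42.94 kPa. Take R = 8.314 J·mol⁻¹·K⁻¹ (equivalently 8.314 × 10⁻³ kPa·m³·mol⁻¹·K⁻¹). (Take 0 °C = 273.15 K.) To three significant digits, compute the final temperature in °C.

From PV = nRT: V₁ = nRT₁/P₁ = 0.004724 m³.
Reversible adiabatic, γ = 1.30: T₂ = T₁·(P₂/P₁)^((γ−1)/γ) = 220.3 K; V₂ = V₁·(P₁/P₂)^(1/γ) = 0.005217 m³.

T₂ ≈ -52.8 °C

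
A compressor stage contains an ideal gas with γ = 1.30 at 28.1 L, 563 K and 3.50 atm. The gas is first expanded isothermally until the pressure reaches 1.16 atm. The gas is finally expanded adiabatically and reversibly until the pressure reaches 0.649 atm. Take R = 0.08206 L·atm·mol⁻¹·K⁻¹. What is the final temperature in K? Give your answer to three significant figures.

Isothermal, so P V is constant: T₂ = T₁; V₂ = V₁·(P₁/P₂) = 84.78 L.
Reversible adiabatic, γ = 1.30: T₃ = T₂·(P₃/P₂)^((γ−1)/γ) = 492.4 K; V₃ = V₂·(P₂/P₃)^(1/γ) = 132.5 L.

T₃ ≈ 492 K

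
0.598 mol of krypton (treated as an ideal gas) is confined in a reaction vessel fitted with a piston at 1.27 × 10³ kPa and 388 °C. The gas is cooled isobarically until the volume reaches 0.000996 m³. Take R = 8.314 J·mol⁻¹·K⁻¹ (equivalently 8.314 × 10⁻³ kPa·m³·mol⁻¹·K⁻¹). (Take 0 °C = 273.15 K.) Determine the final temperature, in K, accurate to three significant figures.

Convert: T₁ = 661.1 K.
From PV = nRT: V₁ = nRT₁/P₁ = 0.002588 m³.
P constant ⇒ V ∝ T: P₂ = P₁; T₂ = T₁·(V₂/V₁) = 254.4 K.

T₂ ≈ 254 K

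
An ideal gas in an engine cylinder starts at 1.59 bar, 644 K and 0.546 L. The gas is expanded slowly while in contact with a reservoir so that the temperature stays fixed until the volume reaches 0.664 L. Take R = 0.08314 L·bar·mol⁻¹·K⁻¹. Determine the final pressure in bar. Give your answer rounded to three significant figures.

Isothermal, so P V is constant: T₂ = T₁; P₂ = P₁·(V₁/V₂) = 1.307 bar.

P₂ ≈ 1.31 bar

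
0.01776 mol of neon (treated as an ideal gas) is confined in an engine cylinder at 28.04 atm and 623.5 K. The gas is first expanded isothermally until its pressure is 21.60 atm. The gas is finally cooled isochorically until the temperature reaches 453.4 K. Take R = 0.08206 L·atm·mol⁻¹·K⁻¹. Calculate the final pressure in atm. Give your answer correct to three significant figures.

From PV = nRT: V₁ = nRT₁/P₁ = 0.03241 L.
Isothermal, so P V is constant: T₂ = T₁; V₂ = V₁·(P₁/P₂) = 0.04207 L.
Isochoric, so P/T is constant: V₃ = V₂; P₃ = P₂·(T₃/T₂) = 15.71 atm.

P₃ ≈ 15.7 atm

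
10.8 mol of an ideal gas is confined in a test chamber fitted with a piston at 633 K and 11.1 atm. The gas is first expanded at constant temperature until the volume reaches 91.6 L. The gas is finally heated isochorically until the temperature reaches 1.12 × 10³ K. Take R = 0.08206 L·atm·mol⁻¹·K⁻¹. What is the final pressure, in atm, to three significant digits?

From PV = nRT: V₁ = nRT₁/P₁ = 50.54 L.
T constant ⇒ Boyle's law P V = const: T₂ = T₁; P₂ = P₁·(V₁/V₂) = 6.124 atm.
V constant ⇒ P ∝ T: V₃ = V₂; P₃ = P₂·(T₃/T₂) = 10.84 atm.

P₃ ≈ 10.8 atm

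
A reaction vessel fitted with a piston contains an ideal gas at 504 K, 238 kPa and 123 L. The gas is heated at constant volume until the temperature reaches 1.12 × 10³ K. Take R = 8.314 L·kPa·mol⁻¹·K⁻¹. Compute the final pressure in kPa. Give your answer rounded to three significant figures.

P₂ ≈ 529 kPa

Isochoric, so P/T is constant: V₂ = V₁; P₂ = P₁·(T₂/T₁) = 528.9 kPa.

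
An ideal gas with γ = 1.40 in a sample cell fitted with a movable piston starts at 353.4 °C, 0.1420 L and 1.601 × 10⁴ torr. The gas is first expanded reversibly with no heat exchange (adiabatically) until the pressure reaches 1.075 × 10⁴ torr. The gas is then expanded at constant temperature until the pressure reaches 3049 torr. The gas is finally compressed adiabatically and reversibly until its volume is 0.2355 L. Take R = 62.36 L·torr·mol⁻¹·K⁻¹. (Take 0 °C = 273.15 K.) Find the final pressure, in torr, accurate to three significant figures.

Convert: T₁ = 626.5 K.
Reversible adiabatic, γ = 1.40: T₂ = T₁·(P₂/P₁)^((γ−1)/γ) = 559.2 K; V₂ = V₁·(P₁/P₂)^(1/γ) = 0.1887 L.
T constant ⇒ Boyle's law P V = const: T₃ = T₂; V₃ = V₂·(P₂/P₃) = 0.6654 L.
Adiabatic (γ = 1.40), T V^(γ−1) and P V^γ constant: T₄ = T₃·(V₃/V₄)^(γ−1) = 847.2 K; P₄ = P₃·(V₃/V₄)^γ = 1.305e+04 torr.

P₄ ≈ 1.31e+04 torr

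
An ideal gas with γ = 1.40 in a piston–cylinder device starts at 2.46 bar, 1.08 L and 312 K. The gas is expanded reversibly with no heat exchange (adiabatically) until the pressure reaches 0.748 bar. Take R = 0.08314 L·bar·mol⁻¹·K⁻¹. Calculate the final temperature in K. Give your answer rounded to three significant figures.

Reversible adiabatic, γ = 1.40: T₂ = T₁·(P₂/P₁)^((γ−1)/γ) = 222.0 K; V₂ = V₁·(P₁/P₂)^(1/γ) = 2.528 L.

T₂ ≈ 222 K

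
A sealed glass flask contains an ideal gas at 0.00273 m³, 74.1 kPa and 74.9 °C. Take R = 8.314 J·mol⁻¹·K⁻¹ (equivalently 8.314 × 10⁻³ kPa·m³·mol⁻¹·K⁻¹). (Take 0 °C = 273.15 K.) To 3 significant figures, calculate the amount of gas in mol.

n ≈ 0.0699 mol

Convert: T = 348.05 K.
PV = nRT ⇒ n = PV/(RT) = (74.1 × 0.00273) / (8.314 × 10⁻³ × 348.05)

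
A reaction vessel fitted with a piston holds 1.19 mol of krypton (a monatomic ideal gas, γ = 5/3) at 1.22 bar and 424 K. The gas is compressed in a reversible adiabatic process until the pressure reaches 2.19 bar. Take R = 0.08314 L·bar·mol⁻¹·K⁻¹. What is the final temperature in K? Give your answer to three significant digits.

T₂ ≈ 536 K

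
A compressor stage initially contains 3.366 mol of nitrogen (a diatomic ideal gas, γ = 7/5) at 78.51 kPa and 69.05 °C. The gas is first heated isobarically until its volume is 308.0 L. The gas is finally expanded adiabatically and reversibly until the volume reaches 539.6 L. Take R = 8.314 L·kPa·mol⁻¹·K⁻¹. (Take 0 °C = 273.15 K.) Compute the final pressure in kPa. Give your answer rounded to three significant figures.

Convert: T₁ = 342.2 K.
From PV = nRT: V₁ = nRT₁/P₁ = 122.0 L.
P constant ⇒ V ∝ T: P₂ = P₁; T₂ = T₁·(V₂/V₁) = 864.1 K.
Reversible adiabatic, γ = 7/5: T₃ = T₂·(V₂/V₃)^(γ−1) = 690.5 K; P₃ = P₂·(V₂/V₃)^γ = 35.81 kPa.

P₃ ≈ 35.8 kPa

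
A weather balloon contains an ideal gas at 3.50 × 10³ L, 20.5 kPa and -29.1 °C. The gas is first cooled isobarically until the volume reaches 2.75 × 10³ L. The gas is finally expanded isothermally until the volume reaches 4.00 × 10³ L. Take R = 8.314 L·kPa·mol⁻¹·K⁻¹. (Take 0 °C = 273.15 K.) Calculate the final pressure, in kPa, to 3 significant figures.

Convert: T₁ = 244.0 K.
P constant ⇒ V ∝ T: P₂ = P₁; T₂ = T₁·(V₂/V₁) = 191.8 K.
Isothermal, so P V is constant: T₃ = T₂; P₃ = P₂·(V₂/V₃) = 14.09 kPa.

P₃ ≈ 14.1 kPa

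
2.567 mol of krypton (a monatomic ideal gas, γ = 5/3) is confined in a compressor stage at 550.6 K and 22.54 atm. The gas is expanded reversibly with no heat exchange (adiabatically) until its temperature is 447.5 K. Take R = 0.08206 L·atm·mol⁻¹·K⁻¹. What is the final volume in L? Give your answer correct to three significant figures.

V₂ ≈ 7.02 L

From PV = nRT: V₁ = nRT₁/P₁ = 5.146 L.
Adiabatic (γ = 5/3), T V^(γ−1) and P V^γ constant: P₂ = P₁·(T₂/T₁)^(γ/(γ−1)) = 13.42 atm; V₂ = V₁·(T₁/T₂)^(1/(γ−1)) = 7.023 L.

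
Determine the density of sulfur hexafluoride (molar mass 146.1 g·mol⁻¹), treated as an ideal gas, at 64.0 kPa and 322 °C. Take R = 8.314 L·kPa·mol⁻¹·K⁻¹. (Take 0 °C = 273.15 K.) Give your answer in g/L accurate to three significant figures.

ρ = PM/(RT) = (64.0 × 146.1) / (8.314 × 595.1)

ρ ≈ 1.89 g/L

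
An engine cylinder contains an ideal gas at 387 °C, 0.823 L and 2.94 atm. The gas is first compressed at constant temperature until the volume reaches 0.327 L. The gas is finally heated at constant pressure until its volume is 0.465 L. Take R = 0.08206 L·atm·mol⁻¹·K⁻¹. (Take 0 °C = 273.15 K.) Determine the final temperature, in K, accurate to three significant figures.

Convert: T₁ = 660.1 K.
Isothermal, so P V is constant: T₂ = T₁; P₂ = P₁·(V₁/V₂) = 7.399 atm.
P constant ⇒ V ∝ T: P₃ = P₂; T₃ = T₂·(V₃/V₂) = 938.7 K.

T₃ ≈ 939 K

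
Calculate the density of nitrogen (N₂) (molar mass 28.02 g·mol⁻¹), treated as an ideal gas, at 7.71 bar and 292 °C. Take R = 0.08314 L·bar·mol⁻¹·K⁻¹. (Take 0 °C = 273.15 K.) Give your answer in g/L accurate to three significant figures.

ρ ≈ 4.60 g/L

ρ = PM/(RT) = (7.71 × 28.02) / (0.08314 × 565.1)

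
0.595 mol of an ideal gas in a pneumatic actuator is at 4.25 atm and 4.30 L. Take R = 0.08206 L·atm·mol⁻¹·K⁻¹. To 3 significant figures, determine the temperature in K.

PV = nRT ⇒ T = PV/(nR) = (4.25 × 4.30) / (0.595 × 0.08206)

T ≈ 374 K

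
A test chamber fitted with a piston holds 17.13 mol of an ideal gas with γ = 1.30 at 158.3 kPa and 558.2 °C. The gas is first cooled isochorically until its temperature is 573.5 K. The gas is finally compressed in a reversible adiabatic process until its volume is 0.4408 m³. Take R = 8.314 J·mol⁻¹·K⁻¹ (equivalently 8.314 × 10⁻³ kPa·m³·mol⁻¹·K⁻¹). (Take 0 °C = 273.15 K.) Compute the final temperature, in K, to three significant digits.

T₃ ≈ 672 K

Convert: T₁ = 831.4 K.
From PV = nRT: V₁ = nRT₁/P₁ = 0.7479 m³.
V constant ⇒ P ∝ T: V₂ = V₁; P₂ = P₁·(T₂/T₁) = 109.2 kPa.
Adiabatic (γ = 1.30), T V^(γ−1) and P V^γ constant: T₃ = T₂·(V₂/V₃)^(γ−1) = 672.1 K; P₃ = P₂·(V₂/V₃)^γ = 217.1 kPa.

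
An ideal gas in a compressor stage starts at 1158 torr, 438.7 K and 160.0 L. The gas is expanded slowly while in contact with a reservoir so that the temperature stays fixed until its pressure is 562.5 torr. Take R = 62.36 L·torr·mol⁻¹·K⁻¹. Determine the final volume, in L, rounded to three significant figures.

Isothermal, so P V is constant: T₂ = T₁; V₂ = V₁·(P₁/P₂) = 329.4 L.

V₂ ≈ 329 L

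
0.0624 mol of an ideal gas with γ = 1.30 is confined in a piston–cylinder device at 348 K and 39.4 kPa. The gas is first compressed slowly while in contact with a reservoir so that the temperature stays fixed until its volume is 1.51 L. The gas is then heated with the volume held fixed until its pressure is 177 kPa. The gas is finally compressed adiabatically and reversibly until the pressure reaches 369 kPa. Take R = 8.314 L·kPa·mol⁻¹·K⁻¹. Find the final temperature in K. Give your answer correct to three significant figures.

T₄ ≈ 610 K

From PV = nRT: V₁ = nRT₁/P₁ = 4.582 L.
T constant ⇒ Boyle's law P V = const: T₂ = T₁; P₂ = P₁·(V₁/V₂) = 119.6 kPa.
Isochoric, so P/T is constant: V₃ = V₂; T₃ = T₂·(P₃/P₂) = 515.2 K.
Reversible adiabatic, γ = 1.30: T₄ = T₃·(P₄/P₃)^((γ−1)/γ) = 610.4 K; V₄ = V₃·(P₃/P₄)^(1/γ) = 0.8581 L.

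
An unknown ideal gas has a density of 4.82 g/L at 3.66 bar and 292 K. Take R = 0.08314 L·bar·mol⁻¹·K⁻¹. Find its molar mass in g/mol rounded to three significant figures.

ρ = PM/(RT) ⇒ M = ρRT/P = (4.82 × 0.08314 × 292.0) / 3.66

M ≈ 32.0 g/mol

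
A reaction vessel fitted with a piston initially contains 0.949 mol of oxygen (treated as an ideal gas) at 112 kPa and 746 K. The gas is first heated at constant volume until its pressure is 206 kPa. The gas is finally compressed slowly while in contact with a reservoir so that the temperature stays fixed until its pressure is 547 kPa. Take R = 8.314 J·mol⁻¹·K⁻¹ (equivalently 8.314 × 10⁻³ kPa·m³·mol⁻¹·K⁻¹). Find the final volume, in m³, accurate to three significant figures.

V₃ ≈ 0.0198 m³

From PV = nRT: V₁ = nRT₁/P₁ = 0.05255 m³.
Isochoric, so P/T is constant: V₂ = V₁; T₂ = T₁·(P₂/P₁) = 1372 K.
Isothermal, so P V is constant: T₃ = T₂; V₃ = V₂·(P₂/P₃) = 0.01979 m³.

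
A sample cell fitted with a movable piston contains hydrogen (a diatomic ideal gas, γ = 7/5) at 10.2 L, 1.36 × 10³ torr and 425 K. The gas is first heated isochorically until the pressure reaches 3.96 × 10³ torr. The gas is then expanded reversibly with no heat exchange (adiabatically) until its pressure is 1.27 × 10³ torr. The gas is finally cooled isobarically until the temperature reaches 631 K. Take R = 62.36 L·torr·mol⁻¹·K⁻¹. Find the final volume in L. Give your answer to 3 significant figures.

Isochoric, so P/T is constant: V₂ = V₁; T₂ = T₁·(P₂/P₁) = 1238 K.
Adiabatic (γ = 7/5), T V^(γ−1) and P V^γ constant: T₃ = T₂·(P₃/P₂)^((γ−1)/γ) = 894.2 K; V₃ = V₂·(P₂/P₃)^(1/γ) = 22.98 L.
Isobaric, so V/T is constant: P₄ = P₃; V₄ = V₃·(T₄/T₃) = 16.22 L.

V₄ ≈ 16.2 L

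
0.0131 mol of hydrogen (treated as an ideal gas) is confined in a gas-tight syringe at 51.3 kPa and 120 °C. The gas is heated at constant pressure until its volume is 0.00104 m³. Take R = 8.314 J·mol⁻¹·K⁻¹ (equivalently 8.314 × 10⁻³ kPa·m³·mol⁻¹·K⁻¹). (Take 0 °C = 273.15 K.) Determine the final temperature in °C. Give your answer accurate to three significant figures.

T₂ ≈ 217 °C

Convert: T₁ = 393.1 K.
From PV = nRT: V₁ = nRT₁/P₁ = 0.0008347 m³.
P constant ⇒ V ∝ T: P₂ = P₁; T₂ = T₁·(V₂/V₁) = 489.9 K.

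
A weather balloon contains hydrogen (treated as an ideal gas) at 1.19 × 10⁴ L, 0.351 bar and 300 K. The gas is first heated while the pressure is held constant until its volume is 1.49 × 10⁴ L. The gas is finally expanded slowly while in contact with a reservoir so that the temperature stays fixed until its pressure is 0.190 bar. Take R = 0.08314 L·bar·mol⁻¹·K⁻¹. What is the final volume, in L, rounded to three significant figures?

V₃ ≈ 2.75e+04 L

P constant ⇒ V ∝ T: P₂ = P₁; T₂ = T₁·(V₂/V₁) = 375.6 K.
T constant ⇒ Boyle's law P V = const: T₃ = T₂; V₃ = V₂·(P₂/P₃) = 2.753e+04 L.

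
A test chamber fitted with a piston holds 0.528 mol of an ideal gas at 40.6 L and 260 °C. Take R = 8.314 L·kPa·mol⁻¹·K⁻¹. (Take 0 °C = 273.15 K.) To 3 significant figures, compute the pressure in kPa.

P ≈ 57.6 kPa

Convert: T = 533.15 K.
PV = nRT ⇒ P = nRT/V = (0.528 × 8.314 × 533.15) / 40.6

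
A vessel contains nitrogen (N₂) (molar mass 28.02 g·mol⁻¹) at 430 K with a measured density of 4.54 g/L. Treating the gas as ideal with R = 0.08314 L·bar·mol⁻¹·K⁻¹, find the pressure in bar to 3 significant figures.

P ≈ 5.79 bar

ρ = PM/(RT) ⇒ P = ρRT/M = (4.54 × 0.08314 × 430.0) / 28.02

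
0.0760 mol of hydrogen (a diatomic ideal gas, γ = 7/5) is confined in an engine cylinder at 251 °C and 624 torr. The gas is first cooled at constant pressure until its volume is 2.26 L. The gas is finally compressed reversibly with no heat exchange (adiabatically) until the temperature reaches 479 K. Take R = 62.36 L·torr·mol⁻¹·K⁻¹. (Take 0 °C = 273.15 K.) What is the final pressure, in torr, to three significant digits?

P₃ ≈ 3.30e+03 torr

Convert: T₁ = 524.1 K.
From PV = nRT: V₁ = nRT₁/P₁ = 3.981 L.
P constant ⇒ V ∝ T: P₂ = P₁; T₂ = T₁·(V₂/V₁) = 297.6 K.
Reversible adiabatic, γ = 7/5: P₃ = P₂·(T₃/T₂)^(γ/(γ−1)) = 3303 torr; V₃ = V₂·(T₂/T₃)^(1/(γ−1)) = 0.6874 L.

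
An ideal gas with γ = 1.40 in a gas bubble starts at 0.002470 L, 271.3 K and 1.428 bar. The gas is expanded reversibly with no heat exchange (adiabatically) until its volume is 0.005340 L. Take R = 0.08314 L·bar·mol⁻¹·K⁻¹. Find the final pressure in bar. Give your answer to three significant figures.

P₂ ≈ 0.485 bar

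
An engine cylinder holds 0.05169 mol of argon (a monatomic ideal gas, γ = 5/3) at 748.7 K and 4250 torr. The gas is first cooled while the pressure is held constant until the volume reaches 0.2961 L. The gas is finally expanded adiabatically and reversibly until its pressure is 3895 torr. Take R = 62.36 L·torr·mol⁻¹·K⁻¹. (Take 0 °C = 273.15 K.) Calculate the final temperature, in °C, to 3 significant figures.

From PV = nRT: V₁ = nRT₁/P₁ = 0.5678 L.
Isobaric, so V/T is constant: P₂ = P₁; T₂ = T₁·(V₂/V₁) = 390.4 K.
Adiabatic (γ = 5/3), T V^(γ−1) and P V^γ constant: T₃ = T₂·(P₃/P₂)^((γ−1)/γ) = 377.0 K; V₃ = V₂·(P₂/P₃)^(1/γ) = 0.3120 L.

T₃ ≈ 104 °C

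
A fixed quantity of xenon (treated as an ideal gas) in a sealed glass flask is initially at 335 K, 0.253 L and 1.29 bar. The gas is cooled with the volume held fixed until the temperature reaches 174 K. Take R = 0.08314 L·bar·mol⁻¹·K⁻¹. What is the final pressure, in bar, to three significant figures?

P₂ ≈ 0.670 bar

Isochoric, so P/T is constant: V₂ = V₁; P₂ = P₁·(T₂/T₁) = 0.6700 bar.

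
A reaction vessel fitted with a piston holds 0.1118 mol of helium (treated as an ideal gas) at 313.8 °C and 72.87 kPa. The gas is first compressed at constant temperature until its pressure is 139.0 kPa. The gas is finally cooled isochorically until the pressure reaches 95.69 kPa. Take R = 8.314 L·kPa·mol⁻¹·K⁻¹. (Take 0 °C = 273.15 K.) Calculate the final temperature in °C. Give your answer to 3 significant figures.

T₃ ≈ 131 °C

Convert: T₁ = 587.0 K.
From PV = nRT: V₁ = nRT₁/P₁ = 7.487 L.
T constant ⇒ Boyle's law P V = const: T₂ = T₁; V₂ = V₁·(P₁/P₂) = 3.925 L.
Isochoric, so P/T is constant: V₃ = V₂; T₃ = T₂·(P₃/P₂) = 404.1 K.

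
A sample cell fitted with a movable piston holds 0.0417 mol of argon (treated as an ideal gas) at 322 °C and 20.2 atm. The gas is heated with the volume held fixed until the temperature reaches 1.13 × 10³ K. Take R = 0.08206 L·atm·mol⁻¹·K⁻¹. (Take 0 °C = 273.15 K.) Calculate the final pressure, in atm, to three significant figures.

Convert: T₁ = 595.1 K.
From PV = nRT: V₁ = nRT₁/P₁ = 0.1008 L.
Isochoric, so P/T is constant: V₂ = V₁; P₂ = P₁·(T₂/T₁) = 38.35 atm.

P₂ ≈ 38.4 atm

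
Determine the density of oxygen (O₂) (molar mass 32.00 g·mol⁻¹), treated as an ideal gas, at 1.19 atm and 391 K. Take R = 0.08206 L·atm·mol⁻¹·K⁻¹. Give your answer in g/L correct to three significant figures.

ρ = PM/(RT) = (1.19 × 32.00) / (0.08206 × 391.0)

ρ ≈ 1.19 g/L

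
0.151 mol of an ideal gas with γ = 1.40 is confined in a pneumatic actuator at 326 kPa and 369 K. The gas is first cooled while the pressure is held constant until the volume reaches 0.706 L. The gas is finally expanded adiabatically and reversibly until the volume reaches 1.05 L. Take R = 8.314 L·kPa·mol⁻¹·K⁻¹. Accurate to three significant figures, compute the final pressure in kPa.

From PV = nRT: V₁ = nRT₁/P₁ = 1.421 L.
Isobaric, so V/T is constant: P₂ = P₁; T₂ = T₁·(V₂/V₁) = 183.3 K.
Adiabatic (γ = 1.40), T V^(γ−1) and P V^γ constant: T₃ = T₂·(V₂/V₃)^(γ−1) = 156.4 K; P₃ = P₂·(V₂/V₃)^γ = 187.0 kPa.

P₃ ≈ 187 kPa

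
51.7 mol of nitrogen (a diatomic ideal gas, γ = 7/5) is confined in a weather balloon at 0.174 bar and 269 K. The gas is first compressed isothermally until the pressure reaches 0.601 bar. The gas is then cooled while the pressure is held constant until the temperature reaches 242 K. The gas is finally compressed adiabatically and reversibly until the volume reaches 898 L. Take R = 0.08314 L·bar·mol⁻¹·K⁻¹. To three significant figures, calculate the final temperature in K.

T₄ ≈ 315 K

From PV = nRT: V₁ = nRT₁/P₁ = 6645 L.
T constant ⇒ Boyle's law P V = const: T₂ = T₁; V₂ = V₁·(P₁/P₂) = 1924 L.
Isobaric, so V/T is constant: P₃ = P₂; V₃ = V₂·(T₃/T₂) = 1731 L.
Reversible adiabatic, γ = 7/5: T₄ = T₃·(V₃/V₄)^(γ−1) = 314.6 K; P₄ = P₃·(V₃/V₄)^γ = 1.506 bar.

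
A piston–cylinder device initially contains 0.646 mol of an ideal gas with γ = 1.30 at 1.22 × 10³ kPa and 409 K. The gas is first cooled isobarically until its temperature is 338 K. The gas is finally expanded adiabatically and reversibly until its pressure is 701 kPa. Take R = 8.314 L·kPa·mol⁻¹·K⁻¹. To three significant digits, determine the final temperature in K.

From PV = nRT: V₁ = nRT₁/P₁ = 1.801 L.
P constant ⇒ V ∝ T: P₂ = P₁; V₂ = V₁·(T₂/T₁) = 1.488 L.
Reversible adiabatic, γ = 1.30: T₃ = T₂·(P₃/P₂)^((γ−1)/γ) = 297.4 K; V₃ = V₂·(P₂/P₃)^(1/γ) = 2.279 L.

T₃ ≈ 297 K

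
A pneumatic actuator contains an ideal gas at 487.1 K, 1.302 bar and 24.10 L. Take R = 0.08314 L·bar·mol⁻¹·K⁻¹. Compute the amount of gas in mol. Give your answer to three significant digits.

PV = nRT ⇒ n = PV/(RT) = (1.302 × 24.10) / (0.08314 × 487.1)

n ≈ 0.775 mol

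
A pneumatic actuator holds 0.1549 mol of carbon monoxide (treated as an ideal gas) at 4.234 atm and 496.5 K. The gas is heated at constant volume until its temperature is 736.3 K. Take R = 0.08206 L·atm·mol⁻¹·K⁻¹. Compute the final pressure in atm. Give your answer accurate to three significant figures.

From PV = nRT: V₁ = nRT₁/P₁ = 1.491 L.
Isochoric, so P/T is constant: V₂ = V₁; P₂ = P₁·(T₂/T₁) = 6.279 atm.

P₂ ≈ 6.28 atm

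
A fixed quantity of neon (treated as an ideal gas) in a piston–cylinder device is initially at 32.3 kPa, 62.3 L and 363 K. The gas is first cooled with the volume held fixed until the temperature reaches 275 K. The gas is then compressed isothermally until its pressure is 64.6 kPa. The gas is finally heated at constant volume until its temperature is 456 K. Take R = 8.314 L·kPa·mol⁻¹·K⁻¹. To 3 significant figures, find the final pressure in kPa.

P₄ ≈ 107 kPa

Isochoric, so P/T is constant: V₂ = V₁; P₂ = P₁·(T₂/T₁) = 24.47 kPa.
T constant ⇒ Boyle's law P V = const: T₃ = T₂; V₃ = V₂·(P₂/P₃) = 23.60 L.
V constant ⇒ P ∝ T: V₄ = V₃; P₄ = P₃·(T₄/T₃) = 107.1 kPa.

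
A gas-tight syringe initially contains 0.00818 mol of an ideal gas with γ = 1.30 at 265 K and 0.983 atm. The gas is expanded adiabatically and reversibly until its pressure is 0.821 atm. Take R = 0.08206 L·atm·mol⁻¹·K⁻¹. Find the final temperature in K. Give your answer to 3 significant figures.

From PV = nRT: V₁ = nRT₁/P₁ = 0.1810 L.
Adiabatic (γ = 1.30), T V^(γ−1) and P V^γ constant: T₂ = T₁·(P₂/P₁)^((γ−1)/γ) = 254.2 K; V₂ = V₁·(P₁/P₂)^(1/γ) = 0.2078 L.

T₂ ≈ 254 K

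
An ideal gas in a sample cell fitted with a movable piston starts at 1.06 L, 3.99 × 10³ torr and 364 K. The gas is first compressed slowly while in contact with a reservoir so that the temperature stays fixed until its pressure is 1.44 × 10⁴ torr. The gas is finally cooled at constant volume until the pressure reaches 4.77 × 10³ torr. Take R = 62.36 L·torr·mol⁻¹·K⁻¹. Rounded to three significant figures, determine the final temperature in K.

T₃ ≈ 121 K

Isothermal, so P V is constant: T₂ = T₁; V₂ = V₁·(P₁/P₂) = 0.2937 L.
V constant ⇒ P ∝ T: V₃ = V₂; T₃ = T₂·(P₃/P₂) = 120.6 K.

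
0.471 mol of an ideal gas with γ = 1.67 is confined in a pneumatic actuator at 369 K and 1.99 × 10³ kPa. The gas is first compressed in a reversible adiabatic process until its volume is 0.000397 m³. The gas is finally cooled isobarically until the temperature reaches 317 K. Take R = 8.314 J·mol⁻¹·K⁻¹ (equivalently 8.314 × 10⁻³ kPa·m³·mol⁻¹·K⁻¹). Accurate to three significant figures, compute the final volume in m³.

From PV = nRT: V₁ = nRT₁/P₁ = 0.0007261 m³.
Reversible adiabatic, γ = 1.67: T₂ = T₁·(V₁/V₂)^(γ−1) = 553.0 K; P₂ = P₁·(V₁/V₂)^γ = 5454 kPa.
Isobaric, so V/T is constant: P₃ = P₂; V₃ = V₂·(T₃/T₂) = 0.0002276 m³.

V₃ ≈ 0.000228 m³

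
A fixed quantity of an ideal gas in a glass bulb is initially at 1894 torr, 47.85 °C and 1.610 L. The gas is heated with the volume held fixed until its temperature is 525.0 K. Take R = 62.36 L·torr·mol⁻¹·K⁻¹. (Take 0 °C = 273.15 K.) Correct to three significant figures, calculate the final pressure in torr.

P₂ ≈ 3.10e+03 torr

Convert: T₁ = 321.0 K.
V constant ⇒ P ∝ T: V₂ = V₁; P₂ = P₁·(T₂/T₁) = 3098 torr.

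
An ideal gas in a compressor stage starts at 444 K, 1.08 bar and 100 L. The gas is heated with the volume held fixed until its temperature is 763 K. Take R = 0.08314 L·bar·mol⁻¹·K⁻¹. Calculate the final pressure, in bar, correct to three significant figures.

P₂ ≈ 1.86 bar

Isochoric, so P/T is constant: V₂ = V₁; P₂ = P₁·(T₂/T₁) = 1.856 bar.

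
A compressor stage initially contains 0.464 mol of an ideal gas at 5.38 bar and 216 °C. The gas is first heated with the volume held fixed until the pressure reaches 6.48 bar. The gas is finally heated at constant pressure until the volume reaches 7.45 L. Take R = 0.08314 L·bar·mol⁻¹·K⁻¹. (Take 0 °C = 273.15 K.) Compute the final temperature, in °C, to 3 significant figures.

Convert: T₁ = 489.1 K.
From PV = nRT: V₁ = nRT₁/P₁ = 3.507 L.
V constant ⇒ P ∝ T: V₂ = V₁; T₂ = T₁·(P₂/P₁) = 589.2 K.
P constant ⇒ V ∝ T: P₃ = P₂; T₃ = T₂·(V₃/V₂) = 1251 K.

T₃ ≈ 978 °C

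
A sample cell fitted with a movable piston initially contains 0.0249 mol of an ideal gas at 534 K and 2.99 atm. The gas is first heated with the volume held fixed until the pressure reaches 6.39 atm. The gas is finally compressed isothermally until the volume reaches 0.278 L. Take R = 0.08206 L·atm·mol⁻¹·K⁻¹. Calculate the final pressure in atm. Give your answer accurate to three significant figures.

P₃ ≈ 8.39 atm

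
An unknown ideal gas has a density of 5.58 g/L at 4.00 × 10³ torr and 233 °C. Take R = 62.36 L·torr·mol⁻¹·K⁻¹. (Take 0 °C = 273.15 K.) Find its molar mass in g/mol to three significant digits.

ρ = PM/(RT) ⇒ M = ρRT/P = (5.58 × 62.36 × 506.1) / 4.00e+03

M ≈ 44.0 g/mol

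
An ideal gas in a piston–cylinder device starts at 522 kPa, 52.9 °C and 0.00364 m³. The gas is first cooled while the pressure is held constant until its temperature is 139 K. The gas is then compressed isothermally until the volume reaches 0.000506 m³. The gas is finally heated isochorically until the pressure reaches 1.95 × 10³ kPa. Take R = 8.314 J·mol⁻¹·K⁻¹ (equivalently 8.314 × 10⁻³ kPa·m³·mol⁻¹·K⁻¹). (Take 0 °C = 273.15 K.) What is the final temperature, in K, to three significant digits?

T₄ ≈ 169 K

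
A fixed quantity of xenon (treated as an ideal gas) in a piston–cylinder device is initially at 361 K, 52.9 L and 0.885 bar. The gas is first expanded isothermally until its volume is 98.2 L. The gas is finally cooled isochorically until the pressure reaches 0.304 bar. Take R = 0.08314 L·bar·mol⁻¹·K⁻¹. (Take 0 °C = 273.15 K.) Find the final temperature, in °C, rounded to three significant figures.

T constant ⇒ Boyle's law P V = const: T₂ = T₁; P₂ = P₁·(V₁/V₂) = 0.4767 bar.
Isochoric, so P/T is constant: V₃ = V₂; T₃ = T₂·(P₃/P₂) = 230.2 K.

T₃ ≈ -43.0 °C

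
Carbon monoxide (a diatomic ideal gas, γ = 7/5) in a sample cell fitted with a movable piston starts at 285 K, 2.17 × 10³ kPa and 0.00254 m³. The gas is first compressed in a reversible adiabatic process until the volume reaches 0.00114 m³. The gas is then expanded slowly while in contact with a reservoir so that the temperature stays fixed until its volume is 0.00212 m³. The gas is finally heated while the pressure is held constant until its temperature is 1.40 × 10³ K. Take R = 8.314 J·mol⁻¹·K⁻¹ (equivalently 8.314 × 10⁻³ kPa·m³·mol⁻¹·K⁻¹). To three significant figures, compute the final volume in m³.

Adiabatic (γ = 7/5), T V^(γ−1) and P V^γ constant: T₂ = T₁·(V₁/V₂)^(γ−1) = 392.7 K; P₂ = P₁·(V₁/V₂)^γ = 6661 kPa.
T constant ⇒ Boyle's law P V = const: T₃ = T₂; P₃ = P₂·(V₂/V₃) = 3582 kPa.
Isobaric, so V/T is constant: P₄ = P₃; V₄ = V₃·(T₄/T₃) = 0.007559 m³.

V₄ ≈ 0.00756 m³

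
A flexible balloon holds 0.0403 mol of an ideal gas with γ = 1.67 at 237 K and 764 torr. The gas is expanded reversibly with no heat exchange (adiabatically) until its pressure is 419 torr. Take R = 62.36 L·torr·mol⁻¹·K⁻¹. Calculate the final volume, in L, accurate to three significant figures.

From PV = nRT: V₁ = nRT₁/P₁ = 0.7796 L.
Adiabatic (γ = 1.67), T V^(γ−1) and P V^γ constant: T₂ = T₁·(P₂/P₁)^((γ−1)/γ) = 186.2 K; V₂ = V₁·(P₁/P₂)^(1/γ) = 1.117 L.

V₂ ≈ 1.12 L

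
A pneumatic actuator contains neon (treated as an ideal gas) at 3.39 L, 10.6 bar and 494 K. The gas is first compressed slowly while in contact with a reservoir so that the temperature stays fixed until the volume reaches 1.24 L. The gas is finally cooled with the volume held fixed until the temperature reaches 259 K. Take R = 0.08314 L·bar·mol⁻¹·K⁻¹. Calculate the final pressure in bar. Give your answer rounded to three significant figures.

P₃ ≈ 15.2 bar

T constant ⇒ Boyle's law P V = const: T₂ = T₁; P₂ = P₁·(V₁/V₂) = 28.98 bar.
Isochoric, so P/T is constant: V₃ = V₂; P₃ = P₂·(T₃/T₂) = 15.19 bar.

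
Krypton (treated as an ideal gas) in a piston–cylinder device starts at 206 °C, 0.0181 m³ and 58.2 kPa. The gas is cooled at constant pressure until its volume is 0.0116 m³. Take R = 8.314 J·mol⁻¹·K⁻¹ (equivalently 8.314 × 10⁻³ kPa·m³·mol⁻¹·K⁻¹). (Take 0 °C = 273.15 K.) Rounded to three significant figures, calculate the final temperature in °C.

T₂ ≈ 33.9 °C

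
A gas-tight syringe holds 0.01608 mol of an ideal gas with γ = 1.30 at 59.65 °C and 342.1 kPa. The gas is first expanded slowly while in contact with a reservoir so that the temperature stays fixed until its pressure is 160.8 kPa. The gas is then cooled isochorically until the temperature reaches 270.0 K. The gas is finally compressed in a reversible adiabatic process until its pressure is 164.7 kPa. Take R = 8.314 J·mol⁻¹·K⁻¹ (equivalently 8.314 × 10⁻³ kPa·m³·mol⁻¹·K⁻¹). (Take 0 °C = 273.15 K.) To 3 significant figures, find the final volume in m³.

V₄ ≈ 0.000231 m³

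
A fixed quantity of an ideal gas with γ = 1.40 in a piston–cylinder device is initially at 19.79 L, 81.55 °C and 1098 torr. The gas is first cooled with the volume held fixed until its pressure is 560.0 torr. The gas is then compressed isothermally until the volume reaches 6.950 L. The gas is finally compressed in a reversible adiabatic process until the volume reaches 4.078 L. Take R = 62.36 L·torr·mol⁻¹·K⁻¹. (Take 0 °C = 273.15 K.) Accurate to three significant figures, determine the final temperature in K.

T₄ ≈ 224 K

Convert: T₁ = 354.7 K.
Isochoric, so P/T is constant: V₂ = V₁; T₂ = T₁·(P₂/P₁) = 180.9 K.
Isothermal, so P V is constant: T₃ = T₂; P₃ = P₂·(V₂/V₃) = 1595 torr.
Reversible adiabatic, γ = 1.40: T₄ = T₃·(V₃/V₄)^(γ−1) = 223.9 K; P₄ = P₃·(V₃/V₄)^γ = 3364 torr.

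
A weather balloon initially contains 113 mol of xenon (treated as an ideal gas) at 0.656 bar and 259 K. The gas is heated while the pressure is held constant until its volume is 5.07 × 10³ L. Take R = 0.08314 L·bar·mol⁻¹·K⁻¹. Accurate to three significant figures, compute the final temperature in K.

T₂ ≈ 354 K

From PV = nRT: V₁ = nRT₁/P₁ = 3709 L.
Isobaric, so V/T is constant: P₂ = P₁; T₂ = T₁·(V₂/V₁) = 354.0 K.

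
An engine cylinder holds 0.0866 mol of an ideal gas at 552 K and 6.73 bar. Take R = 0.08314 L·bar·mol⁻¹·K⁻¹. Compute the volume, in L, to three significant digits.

V ≈ 0.591 L

PV = nRT ⇒ V = nRT/P = (0.0866 × 0.08314 × 552) / 6.73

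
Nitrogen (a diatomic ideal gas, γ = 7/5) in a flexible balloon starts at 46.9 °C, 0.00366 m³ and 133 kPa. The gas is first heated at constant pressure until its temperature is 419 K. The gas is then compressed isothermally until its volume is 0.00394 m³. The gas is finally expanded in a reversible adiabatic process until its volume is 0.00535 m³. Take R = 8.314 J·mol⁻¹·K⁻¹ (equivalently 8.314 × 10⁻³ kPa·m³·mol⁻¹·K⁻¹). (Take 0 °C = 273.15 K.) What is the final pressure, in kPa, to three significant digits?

P₄ ≈ 105 kPa

Convert: T₁ = 320.0 K.
Isobaric, so V/T is constant: P₂ = P₁; V₂ = V₁·(T₂/T₁) = 0.004792 m³.
T constant ⇒ Boyle's law P V = const: T₃ = T₂; P₃ = P₂·(V₂/V₃) = 161.7 kPa.
Reversible adiabatic, γ = 7/5: T₄ = T₃·(V₃/V₄)^(γ−1) = 370.7 K; P₄ = P₃·(V₃/V₄)^γ = 105.4 kPa.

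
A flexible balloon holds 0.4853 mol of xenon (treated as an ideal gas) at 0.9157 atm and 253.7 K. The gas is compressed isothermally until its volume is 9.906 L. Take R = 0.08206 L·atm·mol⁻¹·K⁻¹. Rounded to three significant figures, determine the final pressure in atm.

P₂ ≈ 1.02 atm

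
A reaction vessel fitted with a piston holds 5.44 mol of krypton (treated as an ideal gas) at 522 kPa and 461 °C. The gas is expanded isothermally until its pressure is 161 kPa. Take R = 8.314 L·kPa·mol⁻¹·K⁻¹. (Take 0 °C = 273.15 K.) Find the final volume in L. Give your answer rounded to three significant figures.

V₂ ≈ 206 L

Convert: T₁ = 734.1 K.
From PV = nRT: V₁ = nRT₁/P₁ = 63.61 L.
T constant ⇒ Boyle's law P V = const: T₂ = T₁; V₂ = V₁·(P₁/P₂) = 206.2 L.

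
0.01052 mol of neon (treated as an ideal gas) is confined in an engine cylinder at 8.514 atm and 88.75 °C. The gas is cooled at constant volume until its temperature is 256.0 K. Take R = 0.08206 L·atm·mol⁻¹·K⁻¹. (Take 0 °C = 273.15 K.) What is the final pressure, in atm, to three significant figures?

Convert: T₁ = 361.9 K.
From PV = nRT: V₁ = nRT₁/P₁ = 0.03669 L.
V constant ⇒ P ∝ T: V₂ = V₁; P₂ = P₁·(T₂/T₁) = 6.023 atm.

P₂ ≈ 6.02 atm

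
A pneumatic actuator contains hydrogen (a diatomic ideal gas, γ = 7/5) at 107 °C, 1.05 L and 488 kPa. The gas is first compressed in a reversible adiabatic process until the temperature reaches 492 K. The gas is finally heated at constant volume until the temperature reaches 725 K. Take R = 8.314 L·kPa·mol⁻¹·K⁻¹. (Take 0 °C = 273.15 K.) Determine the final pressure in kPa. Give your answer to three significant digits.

P₃ ≈ 1.77e+03 kPa

Convert: T₁ = 380.1 K.
Adiabatic (γ = 7/5), T V^(γ−1) and P V^γ constant: P₂ = P₁·(T₂/T₁)^(γ/(γ−1)) = 1204 kPa; V₂ = V₁·(T₁/T₂)^(1/(γ−1)) = 0.5510 L.
Isochoric, so P/T is constant: V₃ = V₂; P₃ = P₂·(T₃/T₂) = 1773 kPa.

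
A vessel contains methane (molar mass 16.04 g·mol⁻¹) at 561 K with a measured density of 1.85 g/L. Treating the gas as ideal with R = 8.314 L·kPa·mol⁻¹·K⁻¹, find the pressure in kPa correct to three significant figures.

P ≈ 538 kPa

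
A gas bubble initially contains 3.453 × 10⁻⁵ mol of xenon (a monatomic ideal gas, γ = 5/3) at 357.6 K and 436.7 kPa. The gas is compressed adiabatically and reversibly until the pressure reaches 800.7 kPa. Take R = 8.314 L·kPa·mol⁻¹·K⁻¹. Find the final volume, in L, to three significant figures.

From PV = nRT: V₁ = nRT₁/P₁ = 0.0002351 L.
Adiabatic (γ = 5/3), T V^(γ−1) and P V^γ constant: T₂ = T₁·(P₂/P₁)^((γ−1)/γ) = 455.7 K; V₂ = V₁·(P₁/P₂)^(1/γ) = 0.0001634 L.

V₂ ≈ 0.000163 L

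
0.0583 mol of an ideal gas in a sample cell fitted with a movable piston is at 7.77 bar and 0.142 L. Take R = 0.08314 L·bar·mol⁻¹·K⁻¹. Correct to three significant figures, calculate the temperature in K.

PV = nRT ⇒ T = PV/(nR) = (7.77 × 0.142) / (0.0583 × 0.08314)

T ≈ 228 K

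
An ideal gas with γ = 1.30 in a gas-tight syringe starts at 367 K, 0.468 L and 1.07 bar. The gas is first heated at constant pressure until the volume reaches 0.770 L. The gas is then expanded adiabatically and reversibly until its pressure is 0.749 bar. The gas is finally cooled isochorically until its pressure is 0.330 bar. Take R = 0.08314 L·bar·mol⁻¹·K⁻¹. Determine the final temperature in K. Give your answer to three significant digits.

Isobaric, so V/T is constant: P₂ = P₁; T₂ = T₁·(V₂/V₁) = 603.8 K.
Reversible adiabatic, γ = 1.30: T₃ = T₂·(P₃/P₂)^((γ−1)/γ) = 556.1 K; V₃ = V₂·(P₂/P₃)^(1/γ) = 1.013 L.
Isochoric, so P/T is constant: V₄ = V₃; T₄ = T₃·(P₄/P₃) = 245.0 K.

T₄ ≈ 245 K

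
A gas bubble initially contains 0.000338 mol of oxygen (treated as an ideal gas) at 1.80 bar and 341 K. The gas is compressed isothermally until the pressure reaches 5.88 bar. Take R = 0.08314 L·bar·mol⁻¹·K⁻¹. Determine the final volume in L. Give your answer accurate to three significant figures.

V₂ ≈ 0.00163 L

From PV = nRT: V₁ = nRT₁/P₁ = 0.005324 L.
T constant ⇒ Boyle's law P V = const: T₂ = T₁; V₂ = V₁·(P₁/P₂) = 0.001630 L.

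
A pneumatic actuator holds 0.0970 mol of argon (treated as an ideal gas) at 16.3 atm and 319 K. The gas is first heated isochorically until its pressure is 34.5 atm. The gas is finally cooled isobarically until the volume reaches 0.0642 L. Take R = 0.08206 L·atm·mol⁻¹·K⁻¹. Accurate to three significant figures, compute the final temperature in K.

From PV = nRT: V₁ = nRT₁/P₁ = 0.1558 L.
Isochoric, so P/T is constant: V₂ = V₁; T₂ = T₁·(P₂/P₁) = 675.2 K.
Isobaric, so V/T is constant: P₃ = P₂; T₃ = T₂·(V₃/V₂) = 278.3 K.

T₃ ≈ 278 K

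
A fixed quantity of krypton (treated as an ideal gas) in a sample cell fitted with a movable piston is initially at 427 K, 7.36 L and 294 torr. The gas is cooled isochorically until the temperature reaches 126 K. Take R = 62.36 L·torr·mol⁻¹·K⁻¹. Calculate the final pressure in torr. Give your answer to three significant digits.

V constant ⇒ P ∝ T: V₂ = V₁; P₂ = P₁·(T₂/T₁) = 86.75 torr.

P₂ ≈ 86.8 torr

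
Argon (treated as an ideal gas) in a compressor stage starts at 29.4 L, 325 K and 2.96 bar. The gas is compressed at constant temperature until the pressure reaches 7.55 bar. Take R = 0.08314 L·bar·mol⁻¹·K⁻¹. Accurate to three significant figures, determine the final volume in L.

V₂ ≈ 11.5 L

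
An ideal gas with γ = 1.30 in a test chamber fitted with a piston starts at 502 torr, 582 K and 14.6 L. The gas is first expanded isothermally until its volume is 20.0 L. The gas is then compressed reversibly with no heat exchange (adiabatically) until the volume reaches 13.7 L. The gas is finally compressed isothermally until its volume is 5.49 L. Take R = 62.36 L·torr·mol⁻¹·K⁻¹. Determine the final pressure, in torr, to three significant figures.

T constant ⇒ Boyle's law P V = const: T₂ = T₁; P₂ = P₁·(V₁/V₂) = 366.5 torr.
Reversible adiabatic, γ = 1.30: T₃ = T₂·(V₂/V₃)^(γ−1) = 652.0 K; P₃ = P₂·(V₂/V₃)^γ = 599.3 torr.
Isothermal, so P V is constant: T₄ = T₃; P₄ = P₃·(V₃/V₄) = 1495 torr.

P₄ ≈ 1.50e+03 torr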